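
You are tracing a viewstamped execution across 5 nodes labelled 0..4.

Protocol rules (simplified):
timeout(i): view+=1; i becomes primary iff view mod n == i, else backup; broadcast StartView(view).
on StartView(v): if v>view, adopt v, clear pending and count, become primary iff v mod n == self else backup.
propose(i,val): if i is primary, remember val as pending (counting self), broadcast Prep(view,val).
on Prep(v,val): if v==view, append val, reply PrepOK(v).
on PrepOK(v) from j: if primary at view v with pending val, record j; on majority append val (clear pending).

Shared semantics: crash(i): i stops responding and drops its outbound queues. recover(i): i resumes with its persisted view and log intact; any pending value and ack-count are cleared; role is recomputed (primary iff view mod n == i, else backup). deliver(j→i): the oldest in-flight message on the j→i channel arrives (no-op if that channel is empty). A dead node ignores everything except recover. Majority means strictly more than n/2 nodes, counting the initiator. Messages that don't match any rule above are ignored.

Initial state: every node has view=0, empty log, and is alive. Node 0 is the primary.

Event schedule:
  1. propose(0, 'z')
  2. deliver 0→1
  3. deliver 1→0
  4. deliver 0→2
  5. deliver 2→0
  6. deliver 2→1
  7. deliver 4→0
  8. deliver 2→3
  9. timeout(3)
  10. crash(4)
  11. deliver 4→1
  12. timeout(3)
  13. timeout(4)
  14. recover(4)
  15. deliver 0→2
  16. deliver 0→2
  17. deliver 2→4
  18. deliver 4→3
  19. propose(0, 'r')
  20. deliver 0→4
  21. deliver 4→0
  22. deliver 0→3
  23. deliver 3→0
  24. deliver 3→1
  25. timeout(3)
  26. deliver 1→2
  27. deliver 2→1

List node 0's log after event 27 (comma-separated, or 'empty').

step 1 propose(0,'z'): —
step 2 deliver 0→1: 1={back,v=0,log=z}
step 3 deliver 1→0: —
step 4 deliver 0→2: 2={back,v=0,log=z}
step 5 deliver 2→0: 0={prim,v=0,log=z}
step 6 deliver 2→1: —
step 7 deliver 4→0: —
step 8 deliver 2→3: —
step 9 timeout(3): 3={back,v=1,log=-}
step 10 crash(4): 4={✗back,v=0,log=-}
step 11 deliver 4→1: —
step 12 timeout(3): 3={back,v=2,log=-}
step 13 timeout(4): —
step 14 recover(4): 4={back,v=0,log=-}
step 15 deliver 0→2: —
step 16 deliver 0→2: —
step 17 deliver 2→4: —
step 18 deliver 4→3: —
step 19 propose(0,'r'): —
step 20 deliver 0→4: 4={back,v=0,log=z}
step 21 deliver 4→0: —
step 22 deliver 0→3: —
step 23 deliver 3→0: 0={back,v=1,log=z}
step 24 deliver 3→1: 1={prim,v=1,log=z}
step 25 timeout(3): 3={prim,v=3,log=-}
step 26 deliver 1→2: —
step 27 deliver 2→1: —

z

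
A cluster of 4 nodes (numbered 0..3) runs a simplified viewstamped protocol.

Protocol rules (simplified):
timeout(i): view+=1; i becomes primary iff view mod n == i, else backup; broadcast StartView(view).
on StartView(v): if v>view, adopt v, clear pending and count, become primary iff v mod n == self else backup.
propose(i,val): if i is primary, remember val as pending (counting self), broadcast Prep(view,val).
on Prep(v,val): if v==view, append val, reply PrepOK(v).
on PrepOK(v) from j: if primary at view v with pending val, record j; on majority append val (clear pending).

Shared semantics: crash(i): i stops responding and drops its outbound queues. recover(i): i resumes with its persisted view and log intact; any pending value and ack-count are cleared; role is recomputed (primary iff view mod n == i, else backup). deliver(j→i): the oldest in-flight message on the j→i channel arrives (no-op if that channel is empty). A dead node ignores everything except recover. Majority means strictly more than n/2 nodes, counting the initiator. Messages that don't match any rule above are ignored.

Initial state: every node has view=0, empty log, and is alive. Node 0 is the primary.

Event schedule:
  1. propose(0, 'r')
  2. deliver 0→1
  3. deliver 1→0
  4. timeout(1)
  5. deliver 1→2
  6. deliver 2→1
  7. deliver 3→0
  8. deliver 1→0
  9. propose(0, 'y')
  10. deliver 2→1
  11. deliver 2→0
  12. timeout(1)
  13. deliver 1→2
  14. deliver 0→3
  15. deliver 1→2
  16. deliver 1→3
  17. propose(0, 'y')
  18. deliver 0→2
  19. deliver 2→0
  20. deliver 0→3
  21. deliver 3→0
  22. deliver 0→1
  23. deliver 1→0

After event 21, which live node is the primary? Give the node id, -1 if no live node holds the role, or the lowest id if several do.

1. propose(0,'r'):  nop
2. deliver 0→1:  <1:back v0 r>
3. deliver 1→0:  nop
4. timeout(1):  <1:prim v1 r>
5. deliver 1→2:  <2:back v1 ->
6. deliver 2→1:  nop
7. deliver 3→0:  nop
8. deliver 1→0:  <0:back v1 ->
9. propose(0,'y'):  nop
10. deliver 2→1:  nop
11. deliver 2→0:  nop
12. timeout(1):  <1:back v2 r>
13. deliver 1→2:  <2:prim v2 ->
14. deliver 0→3:  <3:back v0 r>
15. deliver 1→2:  nop
16. deliver 1→3:  <3:back v1 r>
17. propose(0,'y'):  nop
18. deliver 0→2:  nop
19. deliver 2→0:  nop
20. deliver 0→3:  nop
21. deliver 3→0:  nop

2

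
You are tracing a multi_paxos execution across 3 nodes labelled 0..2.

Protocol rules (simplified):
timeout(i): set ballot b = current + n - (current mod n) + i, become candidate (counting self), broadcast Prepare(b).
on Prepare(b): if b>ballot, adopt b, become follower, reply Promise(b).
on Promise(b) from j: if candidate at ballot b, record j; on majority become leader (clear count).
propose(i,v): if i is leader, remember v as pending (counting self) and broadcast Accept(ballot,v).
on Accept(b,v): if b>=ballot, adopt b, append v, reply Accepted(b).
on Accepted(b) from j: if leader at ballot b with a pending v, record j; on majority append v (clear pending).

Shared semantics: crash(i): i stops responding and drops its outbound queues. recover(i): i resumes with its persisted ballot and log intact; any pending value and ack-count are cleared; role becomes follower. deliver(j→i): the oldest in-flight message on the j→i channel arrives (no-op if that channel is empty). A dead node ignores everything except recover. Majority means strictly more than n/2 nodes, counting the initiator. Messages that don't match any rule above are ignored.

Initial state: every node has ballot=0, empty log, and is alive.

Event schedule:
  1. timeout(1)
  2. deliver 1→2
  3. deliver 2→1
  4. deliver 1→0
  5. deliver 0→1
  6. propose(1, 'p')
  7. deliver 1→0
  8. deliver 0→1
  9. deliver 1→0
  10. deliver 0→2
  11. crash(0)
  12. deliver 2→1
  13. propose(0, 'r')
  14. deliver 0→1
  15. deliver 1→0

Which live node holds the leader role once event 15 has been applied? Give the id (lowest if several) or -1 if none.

after 1 — timeout(1): n1:cand/b4/[-]
after 2 — deliver 1→2: n2:foll/b4/[-]
after 3 — deliver 2→1: n1:lead/b4/[-]
after 4 — deliver 1→0: n0:foll/b4/[-]
after 5 — deliver 0→1: ·
after 6 — propose(1,'p'): ·
after 7 — deliver 1→0: n0:foll/b4/[p]
after 8 — deliver 0→1: n1:lead/b4/[p]
after 9 — deliver 1→0: ·
after 10 — deliver 0→2: ·
after 11 — crash(0): n0:✗foll/b4/[p]
after 12 — deliver 2→1: ·
after 13 — propose(0,'r'): ·
after 14 — deliver 0→1: ·
after 15 — deliver 1→0: ·

1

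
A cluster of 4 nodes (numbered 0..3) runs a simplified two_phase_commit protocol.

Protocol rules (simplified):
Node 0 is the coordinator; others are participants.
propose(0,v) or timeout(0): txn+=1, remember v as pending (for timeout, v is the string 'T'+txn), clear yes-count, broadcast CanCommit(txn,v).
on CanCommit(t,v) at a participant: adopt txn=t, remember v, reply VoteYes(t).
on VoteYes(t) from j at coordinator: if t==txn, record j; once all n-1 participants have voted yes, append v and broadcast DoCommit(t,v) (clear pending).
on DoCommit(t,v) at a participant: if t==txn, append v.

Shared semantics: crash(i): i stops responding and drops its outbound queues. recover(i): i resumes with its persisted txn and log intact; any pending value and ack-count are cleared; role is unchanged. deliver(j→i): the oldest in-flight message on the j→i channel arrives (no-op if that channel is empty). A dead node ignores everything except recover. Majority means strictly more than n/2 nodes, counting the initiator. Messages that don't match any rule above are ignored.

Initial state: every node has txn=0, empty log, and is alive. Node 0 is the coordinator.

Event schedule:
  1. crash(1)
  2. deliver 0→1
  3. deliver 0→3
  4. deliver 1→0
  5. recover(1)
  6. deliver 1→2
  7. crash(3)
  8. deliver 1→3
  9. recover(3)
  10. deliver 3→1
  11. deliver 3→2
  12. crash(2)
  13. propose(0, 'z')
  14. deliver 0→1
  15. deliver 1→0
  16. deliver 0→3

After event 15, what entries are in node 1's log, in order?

[1] crash(1) → N1(✗part t0 [-])
[2] deliver 0→1 → ∅
[3] deliver 0→3 → ∅
[4] deliver 1→0 → ∅
[5] recover(1) → N1(part t0 [-])
[6] deliver 1→2 → ∅
[7] crash(3) → N3(✗part t0 [-])
[8] deliver 1→3 → ∅
[9] recover(3) → N3(part t0 [-])
[10] deliver 3→1 → ∅
[11] deliver 3→2 → ∅
[12] crash(2) → N2(✗part t0 [-])
[13] propose(0,'z') → N0(coor t1 [-])
[14] deliver 0→1 → N1(part t1 [-])
[15] deliver 1→0 → ∅

empty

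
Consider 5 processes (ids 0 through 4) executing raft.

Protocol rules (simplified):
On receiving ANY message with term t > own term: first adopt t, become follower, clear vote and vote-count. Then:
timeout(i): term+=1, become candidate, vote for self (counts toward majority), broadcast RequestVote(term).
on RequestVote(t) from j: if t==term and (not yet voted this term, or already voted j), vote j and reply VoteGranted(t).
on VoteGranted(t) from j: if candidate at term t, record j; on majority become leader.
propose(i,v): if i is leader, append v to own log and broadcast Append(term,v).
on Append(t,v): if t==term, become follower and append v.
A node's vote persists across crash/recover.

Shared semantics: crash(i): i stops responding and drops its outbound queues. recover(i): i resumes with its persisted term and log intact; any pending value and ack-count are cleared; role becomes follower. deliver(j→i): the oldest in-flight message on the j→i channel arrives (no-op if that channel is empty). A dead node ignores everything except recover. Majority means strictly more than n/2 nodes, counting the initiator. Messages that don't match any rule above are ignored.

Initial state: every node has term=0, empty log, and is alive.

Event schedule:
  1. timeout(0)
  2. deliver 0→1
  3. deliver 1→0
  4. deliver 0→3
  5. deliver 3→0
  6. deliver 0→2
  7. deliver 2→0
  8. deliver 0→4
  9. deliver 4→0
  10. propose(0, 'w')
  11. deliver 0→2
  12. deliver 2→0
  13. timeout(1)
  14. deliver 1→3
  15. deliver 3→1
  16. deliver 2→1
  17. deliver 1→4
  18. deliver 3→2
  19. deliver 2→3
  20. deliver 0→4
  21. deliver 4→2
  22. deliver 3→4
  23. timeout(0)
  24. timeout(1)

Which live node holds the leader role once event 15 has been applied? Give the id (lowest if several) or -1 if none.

1. timeout(0):  <0:cand t1 ->
2. deliver 0→1:  <1:foll t1 ->
3. deliver 1→0:  nop
4. deliver 0→3:  <3:foll t1 ->
5. deliver 3→0:  <0:lead t1 ->
6. deliver 0→2:  <2:foll t1 ->
7. deliver 2→0:  nop
8. deliver 0→4:  <4:foll t1 ->
9. deliver 4→0:  nop
10. propose(0,'w'):  <0:lead t1 w>
11. deliver 0→2:  <2:foll t1 w>
12. deliver 2→0:  nop
13. timeout(1):  <1:cand t2 ->
14. deliver 1→3:  <3:foll t2 ->
15. deliver 3→1:  nop

0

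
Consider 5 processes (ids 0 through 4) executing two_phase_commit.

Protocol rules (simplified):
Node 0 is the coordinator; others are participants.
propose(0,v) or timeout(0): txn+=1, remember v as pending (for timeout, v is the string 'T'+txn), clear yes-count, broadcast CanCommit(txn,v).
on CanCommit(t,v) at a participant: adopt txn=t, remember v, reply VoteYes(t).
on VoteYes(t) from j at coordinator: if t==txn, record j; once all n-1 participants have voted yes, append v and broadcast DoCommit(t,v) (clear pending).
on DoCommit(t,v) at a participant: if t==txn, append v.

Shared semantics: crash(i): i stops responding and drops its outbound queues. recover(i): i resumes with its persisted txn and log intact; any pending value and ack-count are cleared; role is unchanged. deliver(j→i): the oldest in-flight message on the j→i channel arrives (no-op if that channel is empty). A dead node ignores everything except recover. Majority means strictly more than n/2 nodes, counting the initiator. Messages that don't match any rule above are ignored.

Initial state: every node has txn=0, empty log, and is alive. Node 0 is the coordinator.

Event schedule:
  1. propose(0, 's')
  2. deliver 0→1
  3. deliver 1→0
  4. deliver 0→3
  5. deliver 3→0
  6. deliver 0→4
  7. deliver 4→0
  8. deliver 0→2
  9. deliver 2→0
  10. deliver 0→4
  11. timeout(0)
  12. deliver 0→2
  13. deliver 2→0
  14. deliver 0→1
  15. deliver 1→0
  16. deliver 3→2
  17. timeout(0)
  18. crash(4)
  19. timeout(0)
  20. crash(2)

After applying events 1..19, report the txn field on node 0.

[1] propose(0,'s') → N0(coor t1 [-])
[2] deliver 0→1 → N1(part t1 [-])
[3] deliver 1→0 → ∅
[4] deliver 0→3 → N3(part t1 [-])
[5] deliver 3→0 → ∅
[6] deliver 0→4 → N4(part t1 [-])
[7] deliver 4→0 → ∅
[8] deliver 0→2 → N2(part t1 [-])
[9] deliver 2→0 → N0(coor t1 [s])
[10] deliver 0→4 → N4(part t1 [s])
[11] timeout(0) → N0(coor t2 [s])
[12] deliver 0→2 → N2(part t1 [s])
[13] deliver 2→0 → ∅
[14] deliver 0→1 → N1(part t1 [s])
[15] deliver 1→0 → ∅
[16] deliver 3→2 → ∅
[17] timeout(0) → N0(coor t3 [s])
[18] crash(4) → N4(✗part t1 [s])
[19] timeout(0) → N0(coor t4 [s])

4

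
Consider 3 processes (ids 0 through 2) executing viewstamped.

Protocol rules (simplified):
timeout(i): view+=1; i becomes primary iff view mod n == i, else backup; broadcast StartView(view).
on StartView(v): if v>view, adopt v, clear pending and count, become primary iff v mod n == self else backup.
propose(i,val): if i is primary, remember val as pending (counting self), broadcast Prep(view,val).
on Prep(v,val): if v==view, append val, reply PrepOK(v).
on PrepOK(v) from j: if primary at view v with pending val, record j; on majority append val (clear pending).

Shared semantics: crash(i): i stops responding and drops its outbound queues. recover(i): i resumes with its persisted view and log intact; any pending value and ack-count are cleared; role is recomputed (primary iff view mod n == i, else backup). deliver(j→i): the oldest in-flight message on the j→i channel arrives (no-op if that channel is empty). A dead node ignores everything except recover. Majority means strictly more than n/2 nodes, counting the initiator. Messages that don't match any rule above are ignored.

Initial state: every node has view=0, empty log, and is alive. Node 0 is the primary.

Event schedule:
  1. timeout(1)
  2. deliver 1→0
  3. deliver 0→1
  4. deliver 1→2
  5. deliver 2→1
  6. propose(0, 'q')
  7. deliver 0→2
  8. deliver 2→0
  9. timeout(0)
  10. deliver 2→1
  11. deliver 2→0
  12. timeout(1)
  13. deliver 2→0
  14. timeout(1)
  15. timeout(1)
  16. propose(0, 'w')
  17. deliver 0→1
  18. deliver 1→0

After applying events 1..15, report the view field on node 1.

4

[1] timeout(1) → N1(prim v1 [-])
[2] deliver 1→0 → N0(back v1 [-])
[3] deliver 0→1 → ∅
[4] deliver 1→2 → N2(back v1 [-])
[5] deliver 2→1 → ∅
[6] propose(0,'q') → ∅
[7] deliver 0→2 → ∅
[8] deliver 2→0 → ∅
[9] timeout(0) → N0(back v2 [-])
[10] deliver 2→1 → ∅
[11] deliver 2→0 → ∅
[12] timeout(1) → N1(back v2 [-])
[13] deliver 2→0 → ∅
[14] timeout(1) → N1(back v3 [-])
[15] timeout(1) → N1(prim v4 [-])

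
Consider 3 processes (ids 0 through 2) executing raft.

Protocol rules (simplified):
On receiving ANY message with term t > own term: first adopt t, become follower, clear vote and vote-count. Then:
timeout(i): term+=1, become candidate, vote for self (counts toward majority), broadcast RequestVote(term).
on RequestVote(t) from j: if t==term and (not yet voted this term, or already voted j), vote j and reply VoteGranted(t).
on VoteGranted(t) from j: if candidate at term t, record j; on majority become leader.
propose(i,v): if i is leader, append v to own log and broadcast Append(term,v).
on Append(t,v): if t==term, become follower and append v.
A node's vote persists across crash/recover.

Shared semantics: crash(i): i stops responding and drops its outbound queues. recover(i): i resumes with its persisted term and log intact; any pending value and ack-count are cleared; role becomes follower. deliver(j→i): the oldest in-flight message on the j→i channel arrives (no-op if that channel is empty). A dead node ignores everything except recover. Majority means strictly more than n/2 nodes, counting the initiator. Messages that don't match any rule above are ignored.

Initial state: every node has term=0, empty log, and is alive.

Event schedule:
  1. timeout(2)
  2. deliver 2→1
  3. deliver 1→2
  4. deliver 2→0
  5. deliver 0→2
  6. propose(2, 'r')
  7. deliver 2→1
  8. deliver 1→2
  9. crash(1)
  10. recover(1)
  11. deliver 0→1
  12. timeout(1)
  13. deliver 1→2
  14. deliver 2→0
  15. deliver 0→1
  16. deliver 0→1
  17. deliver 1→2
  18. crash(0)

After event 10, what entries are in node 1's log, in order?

1. timeout(2):  <2:cand t1 ->
2. deliver 2→1:  <1:foll t1 ->
3. deliver 1→2:  <2:lead t1 ->
4. deliver 2→0:  <0:foll t1 ->
5. deliver 0→2:  nop
6. propose(2,'r'):  <2:lead t1 r>
7. deliver 2→1:  <1:foll t1 r>
8. deliver 1→2:  nop
9. crash(1):  <1:✗foll t1 r>
10. recover(1):  <1:foll t1 r>

r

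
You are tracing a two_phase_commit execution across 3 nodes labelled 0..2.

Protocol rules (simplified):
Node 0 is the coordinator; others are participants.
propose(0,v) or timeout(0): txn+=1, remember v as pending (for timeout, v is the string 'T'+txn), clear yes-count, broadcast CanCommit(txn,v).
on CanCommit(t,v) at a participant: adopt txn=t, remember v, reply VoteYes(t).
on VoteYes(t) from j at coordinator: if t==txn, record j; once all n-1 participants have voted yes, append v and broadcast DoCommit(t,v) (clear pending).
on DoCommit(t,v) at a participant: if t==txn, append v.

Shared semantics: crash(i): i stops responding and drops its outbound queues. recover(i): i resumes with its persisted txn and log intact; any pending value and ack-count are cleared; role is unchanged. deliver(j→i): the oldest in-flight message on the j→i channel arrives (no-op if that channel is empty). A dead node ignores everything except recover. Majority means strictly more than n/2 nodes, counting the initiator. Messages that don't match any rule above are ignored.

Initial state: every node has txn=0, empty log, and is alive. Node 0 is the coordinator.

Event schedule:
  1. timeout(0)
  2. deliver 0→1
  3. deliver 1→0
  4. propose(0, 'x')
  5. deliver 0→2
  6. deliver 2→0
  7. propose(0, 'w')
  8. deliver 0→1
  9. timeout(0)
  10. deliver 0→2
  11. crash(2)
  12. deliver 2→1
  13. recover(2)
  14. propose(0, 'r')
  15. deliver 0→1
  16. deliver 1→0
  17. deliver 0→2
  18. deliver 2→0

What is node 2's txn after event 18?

e1 timeout(0): 0[coor,t=1,-]
e2 deliver 0→1: 1[part,t=1,-]
e3 deliver 1→0: ·
e4 propose(0,'x'): 0[coor,t=2,-]
e5 deliver 0→2: 2[part,t=1,-]
e6 deliver 2→0: ·
e7 propose(0,'w'): 0[coor,t=3,-]
e8 deliver 0→1: 1[part,t=2,-]
e9 timeout(0): 0[coor,t=4,-]
e10 deliver 0→2: 2[part,t=2,-]
e11 crash(2): 2[✗part,t=2,-]
e12 deliver 2→1: ·
e13 recover(2): 2[part,t=2,-]
e14 propose(0,'r'): 0[coor,t=5,-]
e15 deliver 0→1: 1[part,t=3,-]
e16 deliver 1→0: ·
e17 deliver 0→2: 2[part,t=3,-]
e18 deliver 2→0: ·

3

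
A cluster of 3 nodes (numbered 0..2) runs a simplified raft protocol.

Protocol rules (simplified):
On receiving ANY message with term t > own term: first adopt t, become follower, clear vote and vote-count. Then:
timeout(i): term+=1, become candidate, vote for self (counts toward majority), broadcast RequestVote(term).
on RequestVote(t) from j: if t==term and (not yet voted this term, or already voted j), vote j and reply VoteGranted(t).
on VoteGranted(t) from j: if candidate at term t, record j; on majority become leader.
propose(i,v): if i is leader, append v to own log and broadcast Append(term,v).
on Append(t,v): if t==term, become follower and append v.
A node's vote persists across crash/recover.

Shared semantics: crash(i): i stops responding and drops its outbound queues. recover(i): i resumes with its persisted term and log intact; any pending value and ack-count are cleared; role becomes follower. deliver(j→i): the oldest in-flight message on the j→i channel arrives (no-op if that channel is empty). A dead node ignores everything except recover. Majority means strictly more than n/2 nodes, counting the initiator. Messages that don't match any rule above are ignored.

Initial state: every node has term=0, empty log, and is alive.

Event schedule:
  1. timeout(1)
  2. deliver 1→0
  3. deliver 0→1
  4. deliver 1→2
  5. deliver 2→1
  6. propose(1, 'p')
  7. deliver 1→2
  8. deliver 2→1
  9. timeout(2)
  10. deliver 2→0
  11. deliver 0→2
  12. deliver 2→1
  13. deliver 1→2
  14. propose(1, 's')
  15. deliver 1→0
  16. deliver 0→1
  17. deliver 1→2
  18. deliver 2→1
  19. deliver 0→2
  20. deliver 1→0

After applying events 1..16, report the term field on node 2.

2

step 1 timeout(1): 1={cand,t=1,log=-}
step 2 deliver 1→0: 0={foll,t=1,log=-}
step 3 deliver 0→1: 1={lead,t=1,log=-}
step 4 deliver 1→2: 2={foll,t=1,log=-}
step 5 deliver 2→1: —
step 6 propose(1,'p'): 1={lead,t=1,log=p}
step 7 deliver 1→2: 2={foll,t=1,log=p}
step 8 deliver 2→1: —
step 9 timeout(2): 2={cand,t=2,log=p}
step 10 deliver 2→0: 0={foll,t=2,log=-}
step 11 deliver 0→2: 2={lead,t=2,log=p}
step 12 deliver 2→1: 1={foll,t=2,log=p}
step 13 deliver 1→2: —
step 14 propose(1,'s'): —
step 15 deliver 1→0: —
step 16 deliver 0→1: —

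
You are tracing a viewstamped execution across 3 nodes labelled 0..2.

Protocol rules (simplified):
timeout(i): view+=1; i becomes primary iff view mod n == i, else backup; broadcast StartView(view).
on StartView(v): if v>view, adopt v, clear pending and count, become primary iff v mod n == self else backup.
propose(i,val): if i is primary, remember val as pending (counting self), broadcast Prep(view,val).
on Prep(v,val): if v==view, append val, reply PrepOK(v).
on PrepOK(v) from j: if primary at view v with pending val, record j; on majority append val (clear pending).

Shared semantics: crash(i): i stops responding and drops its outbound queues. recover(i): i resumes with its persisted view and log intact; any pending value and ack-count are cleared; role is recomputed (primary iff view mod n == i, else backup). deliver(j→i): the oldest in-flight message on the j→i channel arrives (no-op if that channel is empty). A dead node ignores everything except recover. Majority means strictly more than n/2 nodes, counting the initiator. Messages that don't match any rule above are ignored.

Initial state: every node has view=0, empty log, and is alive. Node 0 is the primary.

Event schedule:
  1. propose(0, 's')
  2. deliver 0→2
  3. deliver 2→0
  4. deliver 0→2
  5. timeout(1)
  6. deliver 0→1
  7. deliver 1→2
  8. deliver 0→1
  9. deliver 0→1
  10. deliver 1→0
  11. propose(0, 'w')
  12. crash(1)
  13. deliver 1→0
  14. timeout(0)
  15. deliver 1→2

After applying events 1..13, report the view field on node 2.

after 1 — propose(0,'s'): ·
after 2 — deliver 0→2: n2:back/v0/[s]
after 3 — deliver 2→0: n0:prim/v0/[s]
after 4 — deliver 0→2: ·
after 5 — timeout(1): n1:prim/v1/[-]
after 6 — deliver 0→1: ·
after 7 — deliver 1→2: n2:back/v1/[s]
after 8 — deliver 0→1: ·
after 9 — deliver 0→1: ·
after 10 — deliver 1→0: n0:back/v1/[s]
after 11 — propose(0,'w'): ·
after 12 — crash(1): n1:✗prim/v1/[-]
after 13 — deliver 1→0: ·

1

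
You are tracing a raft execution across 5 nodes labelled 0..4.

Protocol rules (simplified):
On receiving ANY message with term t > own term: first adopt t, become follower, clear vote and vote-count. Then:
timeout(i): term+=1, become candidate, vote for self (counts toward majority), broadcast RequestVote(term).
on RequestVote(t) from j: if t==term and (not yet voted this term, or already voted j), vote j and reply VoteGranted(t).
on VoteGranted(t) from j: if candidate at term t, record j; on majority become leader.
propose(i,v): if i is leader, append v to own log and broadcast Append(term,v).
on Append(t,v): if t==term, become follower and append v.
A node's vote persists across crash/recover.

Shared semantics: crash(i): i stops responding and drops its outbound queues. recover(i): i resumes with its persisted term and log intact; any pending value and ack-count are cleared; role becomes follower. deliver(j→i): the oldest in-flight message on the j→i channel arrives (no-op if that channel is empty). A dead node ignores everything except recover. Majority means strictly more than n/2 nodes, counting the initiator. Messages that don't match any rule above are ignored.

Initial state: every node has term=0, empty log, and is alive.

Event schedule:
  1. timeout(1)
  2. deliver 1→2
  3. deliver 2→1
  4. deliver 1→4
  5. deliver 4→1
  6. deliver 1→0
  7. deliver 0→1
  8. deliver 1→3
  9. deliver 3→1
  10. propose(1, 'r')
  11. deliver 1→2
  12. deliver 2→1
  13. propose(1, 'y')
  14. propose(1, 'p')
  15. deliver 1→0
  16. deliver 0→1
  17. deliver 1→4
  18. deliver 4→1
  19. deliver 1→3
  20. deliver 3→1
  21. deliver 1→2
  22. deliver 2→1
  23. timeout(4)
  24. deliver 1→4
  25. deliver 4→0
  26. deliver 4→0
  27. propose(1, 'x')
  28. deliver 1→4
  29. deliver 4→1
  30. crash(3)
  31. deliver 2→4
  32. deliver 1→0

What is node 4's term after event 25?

2

step 1 timeout(1): 1={cand,t=1,log=-}
step 2 deliver 1→2: 2={foll,t=1,log=-}
step 3 deliver 2→1: —
step 4 deliver 1→4: 4={foll,t=1,log=-}
step 5 deliver 4→1: 1={lead,t=1,log=-}
step 6 deliver 1→0: 0={foll,t=1,log=-}
step 7 deliver 0→1: —
step 8 deliver 1→3: 3={foll,t=1,log=-}
step 9 deliver 3→1: —
step 10 propose(1,'r'): 1={lead,t=1,log=r}
step 11 deliver 1→2: 2={foll,t=1,log=r}
step 12 deliver 2→1: —
step 13 propose(1,'y'): 1={lead,t=1,log=r,y}
step 14 propose(1,'p'): 1={lead,t=1,log=r,y,p}
step 15 deliver 1→0: 0={foll,t=1,log=r}
step 16 deliver 0→1: —
step 17 deliver 1→4: 4={foll,t=1,log=r}
step 18 deliver 4→1: —
step 19 deliver 1→3: 3={foll,t=1,log=r}
step 20 deliver 3→1: —
step 21 deliver 1→2: 2={foll,t=1,log=r,y}
step 22 deliver 2→1: —
step 23 timeout(4): 4={cand,t=2,log=r}
step 24 deliver 1→4: —
step 25 deliver 4→0: 0={foll,t=2,log=r}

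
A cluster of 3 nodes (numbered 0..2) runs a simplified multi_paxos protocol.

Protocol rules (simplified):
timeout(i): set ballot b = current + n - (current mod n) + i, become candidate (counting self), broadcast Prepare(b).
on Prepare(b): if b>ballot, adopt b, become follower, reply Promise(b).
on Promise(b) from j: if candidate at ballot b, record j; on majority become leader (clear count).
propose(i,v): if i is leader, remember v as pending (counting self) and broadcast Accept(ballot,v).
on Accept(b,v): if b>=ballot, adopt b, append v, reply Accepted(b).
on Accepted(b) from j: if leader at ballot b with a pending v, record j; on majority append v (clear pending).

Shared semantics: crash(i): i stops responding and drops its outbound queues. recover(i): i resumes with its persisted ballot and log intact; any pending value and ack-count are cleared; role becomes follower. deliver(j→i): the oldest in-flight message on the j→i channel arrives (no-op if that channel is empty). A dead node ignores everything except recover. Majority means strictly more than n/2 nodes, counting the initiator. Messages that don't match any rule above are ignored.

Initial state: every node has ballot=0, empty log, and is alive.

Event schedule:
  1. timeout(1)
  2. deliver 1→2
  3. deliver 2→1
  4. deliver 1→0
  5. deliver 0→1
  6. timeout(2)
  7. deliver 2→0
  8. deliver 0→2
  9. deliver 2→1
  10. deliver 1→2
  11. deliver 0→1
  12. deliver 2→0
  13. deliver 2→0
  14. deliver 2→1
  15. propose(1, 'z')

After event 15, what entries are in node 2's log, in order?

1. timeout(1):  <1:cand b4 ->
2. deliver 1→2:  <2:foll b4 ->
3. deliver 2→1:  <1:lead b4 ->
4. deliver 1→0:  <0:foll b4 ->
5. deliver 0→1:  nop
6. timeout(2):  <2:cand b8 ->
7. deliver 2→0:  <0:foll b8 ->
8. deliver 0→2:  <2:lead b8 ->
9. deliver 2→1:  <1:foll b8 ->
10. deliver 1→2:  nop
11. deliver 0→1:  nop
12. deliver 2→0:  nop
13. deliver 2→0:  nop
14. deliver 2→1:  nop
15. propose(1,'z'):  nop

empty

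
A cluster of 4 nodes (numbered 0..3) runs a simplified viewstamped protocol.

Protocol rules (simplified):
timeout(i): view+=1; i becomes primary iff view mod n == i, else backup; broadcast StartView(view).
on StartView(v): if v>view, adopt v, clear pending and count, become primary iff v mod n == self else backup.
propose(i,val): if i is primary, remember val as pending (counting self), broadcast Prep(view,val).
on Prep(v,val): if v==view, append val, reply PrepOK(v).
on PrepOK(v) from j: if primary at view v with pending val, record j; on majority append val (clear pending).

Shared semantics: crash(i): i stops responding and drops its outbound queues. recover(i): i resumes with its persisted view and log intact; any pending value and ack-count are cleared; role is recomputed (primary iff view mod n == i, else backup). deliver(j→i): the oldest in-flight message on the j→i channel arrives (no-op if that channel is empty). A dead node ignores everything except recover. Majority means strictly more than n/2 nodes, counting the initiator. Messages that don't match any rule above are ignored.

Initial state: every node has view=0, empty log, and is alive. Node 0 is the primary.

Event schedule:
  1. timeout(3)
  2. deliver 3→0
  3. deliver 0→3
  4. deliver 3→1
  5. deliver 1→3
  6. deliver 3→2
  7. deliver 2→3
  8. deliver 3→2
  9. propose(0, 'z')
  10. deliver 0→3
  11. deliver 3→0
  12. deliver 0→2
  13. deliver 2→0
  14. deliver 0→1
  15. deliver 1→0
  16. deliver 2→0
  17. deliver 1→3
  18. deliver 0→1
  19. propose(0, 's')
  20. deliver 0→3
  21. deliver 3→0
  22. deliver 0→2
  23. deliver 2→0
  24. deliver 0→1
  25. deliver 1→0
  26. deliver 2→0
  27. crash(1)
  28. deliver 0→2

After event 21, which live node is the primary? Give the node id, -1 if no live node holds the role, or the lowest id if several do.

step 1 timeout(3): 3={back,v=1,log=-}
step 2 deliver 3→0: 0={back,v=1,log=-}
step 3 deliver 0→3: —
step 4 deliver 3→1: 1={prim,v=1,log=-}
step 5 deliver 1→3: —
step 6 deliver 3→2: 2={back,v=1,log=-}
step 7 deliver 2→3: —
step 8 deliver 3→2: —
step 9 propose(0,'z'): —
step 10 deliver 0→3: —
step 11 deliver 3→0: —
step 12 deliver 0→2: —
step 13 deliver 2→0: —
step 14 deliver 0→1: —
step 15 deliver 1→0: —
step 16 deliver 2→0: —
step 17 deliver 1→3: —
step 18 deliver 0→1: —
step 19 propose(0,'s'): —
step 20 deliver 0→3: —
step 21 deliver 3→0: —

1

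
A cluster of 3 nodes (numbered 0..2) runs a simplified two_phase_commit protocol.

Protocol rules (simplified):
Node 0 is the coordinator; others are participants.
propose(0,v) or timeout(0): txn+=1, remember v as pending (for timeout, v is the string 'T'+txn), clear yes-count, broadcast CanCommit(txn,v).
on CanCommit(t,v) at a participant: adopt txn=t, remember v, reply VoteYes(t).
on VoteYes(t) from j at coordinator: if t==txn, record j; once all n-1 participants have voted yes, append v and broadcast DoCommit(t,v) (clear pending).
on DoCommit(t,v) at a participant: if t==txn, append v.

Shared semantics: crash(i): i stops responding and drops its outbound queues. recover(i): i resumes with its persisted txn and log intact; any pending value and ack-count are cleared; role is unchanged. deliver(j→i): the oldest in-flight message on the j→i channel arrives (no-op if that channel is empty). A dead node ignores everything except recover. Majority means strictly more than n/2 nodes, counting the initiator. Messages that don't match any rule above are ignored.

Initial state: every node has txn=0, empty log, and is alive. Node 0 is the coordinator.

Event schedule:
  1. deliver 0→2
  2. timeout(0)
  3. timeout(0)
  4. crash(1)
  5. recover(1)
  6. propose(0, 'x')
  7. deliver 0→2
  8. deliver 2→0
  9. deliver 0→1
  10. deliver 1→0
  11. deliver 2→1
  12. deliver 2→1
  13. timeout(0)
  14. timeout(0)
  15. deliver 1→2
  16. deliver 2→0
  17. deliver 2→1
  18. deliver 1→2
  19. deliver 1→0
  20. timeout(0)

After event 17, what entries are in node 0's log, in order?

e1 deliver 0→2: ·
e2 timeout(0): 0[coor,t=1,-]
e3 timeout(0): 0[coor,t=2,-]
e4 crash(1): 1[✗part,t=0,-]
e5 recover(1): 1[part,t=0,-]
e6 propose(0,'x'): 0[coor,t=3,-]
e7 deliver 0→2: 2[part,t=1,-]
e8 deliver 2→0: ·
e9 deliver 0→1: 1[part,t=1,-]
e10 deliver 1→0: ·
e11 deliver 2→1: ·
e12 deliver 2→1: ·
e13 timeout(0): 0[coor,t=4,-]
e14 timeout(0): 0[coor,t=5,-]
e15 deliver 1→2: ·
e16 deliver 2→0: ·
e17 deliver 2→1: ·

empty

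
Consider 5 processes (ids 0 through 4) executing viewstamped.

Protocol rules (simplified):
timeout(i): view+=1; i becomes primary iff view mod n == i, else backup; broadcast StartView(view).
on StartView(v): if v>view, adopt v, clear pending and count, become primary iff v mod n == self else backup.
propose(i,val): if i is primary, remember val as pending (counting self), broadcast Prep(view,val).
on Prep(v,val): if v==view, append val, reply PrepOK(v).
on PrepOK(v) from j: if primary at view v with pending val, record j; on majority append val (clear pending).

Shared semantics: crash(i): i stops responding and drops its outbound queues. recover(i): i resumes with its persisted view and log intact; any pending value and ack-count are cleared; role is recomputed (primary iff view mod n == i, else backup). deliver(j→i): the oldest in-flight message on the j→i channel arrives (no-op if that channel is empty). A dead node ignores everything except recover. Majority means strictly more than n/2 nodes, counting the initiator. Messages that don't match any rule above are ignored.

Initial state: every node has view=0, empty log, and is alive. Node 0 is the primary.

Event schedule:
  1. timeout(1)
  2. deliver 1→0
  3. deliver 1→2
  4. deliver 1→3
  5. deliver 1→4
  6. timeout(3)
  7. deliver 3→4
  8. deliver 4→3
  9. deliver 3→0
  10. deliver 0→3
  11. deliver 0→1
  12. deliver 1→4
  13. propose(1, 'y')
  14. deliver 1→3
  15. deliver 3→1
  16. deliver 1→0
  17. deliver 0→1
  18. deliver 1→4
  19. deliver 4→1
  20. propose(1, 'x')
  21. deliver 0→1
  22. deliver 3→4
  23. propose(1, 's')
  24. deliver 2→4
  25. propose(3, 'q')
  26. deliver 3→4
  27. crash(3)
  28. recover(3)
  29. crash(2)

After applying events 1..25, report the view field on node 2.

1. timeout(1):  <1:prim v1 ->
2. deliver 1→0:  <0:back v1 ->
3. deliver 1→2:  <2:back v1 ->
4. deliver 1→3:  <3:back v1 ->
5. deliver 1→4:  <4:back v1 ->
6. timeout(3):  <3:back v2 ->
7. deliver 3→4:  <4:back v2 ->
8. deliver 4→3:  nop
9. deliver 3→0:  <0:back v2 ->
10. deliver 0→3:  nop
11. deliver 0→1:  nop
12. deliver 1→4:  nop
13. propose(1,'y'):  nop
14. deliver 1→3:  nop
15. deliver 3→1:  <1:back v2 ->
16. deliver 1→0:  nop
17. deliver 0→1:  nop
18. deliver 1→4:  nop
19. deliver 4→1:  nop
20. propose(1,'x'):  nop
21. deliver 0→1:  nop
22. deliver 3→4:  nop
23. propose(1,'s'):  nop
24. deliver 2→4:  nop
25. propose(3,'q'):  nop

1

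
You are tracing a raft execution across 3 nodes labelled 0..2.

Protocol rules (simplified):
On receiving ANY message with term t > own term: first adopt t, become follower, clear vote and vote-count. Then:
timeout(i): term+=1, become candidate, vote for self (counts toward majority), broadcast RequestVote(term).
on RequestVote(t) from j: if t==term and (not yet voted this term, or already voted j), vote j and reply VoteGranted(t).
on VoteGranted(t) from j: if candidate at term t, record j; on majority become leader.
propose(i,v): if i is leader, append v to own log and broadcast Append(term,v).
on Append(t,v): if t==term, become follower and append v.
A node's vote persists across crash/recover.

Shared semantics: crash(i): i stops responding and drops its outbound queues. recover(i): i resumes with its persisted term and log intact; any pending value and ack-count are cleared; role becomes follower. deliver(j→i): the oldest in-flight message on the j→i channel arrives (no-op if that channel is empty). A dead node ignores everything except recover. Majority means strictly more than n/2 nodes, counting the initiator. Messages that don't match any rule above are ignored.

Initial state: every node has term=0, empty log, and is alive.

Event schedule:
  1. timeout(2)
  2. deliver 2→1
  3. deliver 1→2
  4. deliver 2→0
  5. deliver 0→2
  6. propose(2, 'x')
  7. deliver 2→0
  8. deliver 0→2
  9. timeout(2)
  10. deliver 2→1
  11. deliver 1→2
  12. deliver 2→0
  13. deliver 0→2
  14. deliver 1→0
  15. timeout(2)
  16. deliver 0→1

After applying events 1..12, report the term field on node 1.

1

after 1 — timeout(2): n2:cand/t1/[-]
after 2 — deliver 2→1: n1:foll/t1/[-]
after 3 — deliver 1→2: n2:lead/t1/[-]
after 4 — deliver 2→0: n0:foll/t1/[-]
after 5 — deliver 0→2: ·
after 6 — propose(2,'x'): n2:lead/t1/[x]
after 7 — deliver 2→0: n0:foll/t1/[x]
after 8 — deliver 0→2: ·
after 9 — timeout(2): n2:cand/t2/[x]
after 10 — deliver 2→1: n1:foll/t1/[x]
after 11 — deliver 1→2: ·
after 12 — deliver 2→0: n0:foll/t2/[x]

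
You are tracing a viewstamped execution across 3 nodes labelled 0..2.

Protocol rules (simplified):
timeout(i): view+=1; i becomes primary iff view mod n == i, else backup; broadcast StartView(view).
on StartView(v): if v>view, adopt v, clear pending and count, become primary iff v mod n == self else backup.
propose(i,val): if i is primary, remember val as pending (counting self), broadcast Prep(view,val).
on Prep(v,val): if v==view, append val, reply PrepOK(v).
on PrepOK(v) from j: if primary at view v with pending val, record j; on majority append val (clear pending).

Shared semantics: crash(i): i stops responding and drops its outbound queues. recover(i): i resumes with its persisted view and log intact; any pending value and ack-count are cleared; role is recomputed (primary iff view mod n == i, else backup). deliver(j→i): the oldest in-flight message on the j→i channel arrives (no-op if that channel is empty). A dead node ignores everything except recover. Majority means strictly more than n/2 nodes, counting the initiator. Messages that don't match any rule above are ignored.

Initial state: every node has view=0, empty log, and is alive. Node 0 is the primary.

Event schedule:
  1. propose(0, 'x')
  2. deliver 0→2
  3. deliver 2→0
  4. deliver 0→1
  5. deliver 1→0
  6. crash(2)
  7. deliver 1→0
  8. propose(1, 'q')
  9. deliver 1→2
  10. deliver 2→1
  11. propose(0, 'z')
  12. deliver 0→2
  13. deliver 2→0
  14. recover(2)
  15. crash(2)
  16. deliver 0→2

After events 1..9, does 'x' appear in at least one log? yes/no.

step 1 propose(0,'x'): —
step 2 deliver 0→2: 2={back,v=0,log=x}
step 3 deliver 2→0: 0={prim,v=0,log=x}
step 4 deliver 0→1: 1={back,v=0,log=x}
step 5 deliver 1→0: —
step 6 crash(2): 2={✗back,v=0,log=x}
step 7 deliver 1→0: —
step 8 propose(1,'q'): —
step 9 deliver 1→2: —

yes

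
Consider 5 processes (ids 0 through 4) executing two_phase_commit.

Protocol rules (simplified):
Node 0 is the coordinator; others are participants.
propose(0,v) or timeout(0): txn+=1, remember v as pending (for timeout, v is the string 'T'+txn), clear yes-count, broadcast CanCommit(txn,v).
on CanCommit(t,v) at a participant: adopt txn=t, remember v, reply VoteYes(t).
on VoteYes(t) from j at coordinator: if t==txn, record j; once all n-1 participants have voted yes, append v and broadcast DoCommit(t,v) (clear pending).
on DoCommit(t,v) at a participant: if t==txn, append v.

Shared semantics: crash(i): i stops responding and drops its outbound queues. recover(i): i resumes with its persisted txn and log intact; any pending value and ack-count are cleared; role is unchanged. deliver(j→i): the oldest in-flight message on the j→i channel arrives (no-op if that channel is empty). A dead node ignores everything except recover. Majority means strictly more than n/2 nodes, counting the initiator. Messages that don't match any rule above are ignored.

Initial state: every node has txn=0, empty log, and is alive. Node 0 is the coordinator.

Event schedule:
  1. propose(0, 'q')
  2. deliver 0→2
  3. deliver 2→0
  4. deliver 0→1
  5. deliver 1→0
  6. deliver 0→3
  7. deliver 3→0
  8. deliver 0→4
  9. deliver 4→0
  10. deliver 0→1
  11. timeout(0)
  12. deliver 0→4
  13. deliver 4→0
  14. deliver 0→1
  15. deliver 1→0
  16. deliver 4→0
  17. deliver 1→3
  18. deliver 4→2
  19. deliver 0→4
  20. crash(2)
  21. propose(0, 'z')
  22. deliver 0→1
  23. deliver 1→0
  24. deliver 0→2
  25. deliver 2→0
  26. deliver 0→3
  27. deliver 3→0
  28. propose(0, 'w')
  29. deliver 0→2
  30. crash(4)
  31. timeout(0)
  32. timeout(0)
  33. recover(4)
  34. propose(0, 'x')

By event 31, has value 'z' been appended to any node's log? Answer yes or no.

e1 propose(0,'q'): 0[coor,t=1,-]
e2 deliver 0→2: 2[part,t=1,-]
e3 deliver 2→0: ·
e4 deliver 0→1: 1[part,t=1,-]
e5 deliver 1→0: ·
e6 deliver 0→3: 3[part,t=1,-]
e7 deliver 3→0: ·
e8 deliver 0→4: 4[part,t=1,-]
e9 deliver 4→0: 0[coor,t=1,q]
e10 deliver 0→1: 1[part,t=1,q]
e11 timeout(0): 0[coor,t=2,q]
e12 deliver 0→4: 4[part,t=1,q]
e13 deliver 4→0: ·
e14 deliver 0→1: 1[part,t=2,q]
e15 deliver 1→0: ·
e16 deliver 4→0: ·
e17 deliver 1→3: ·
e18 deliver 4→2: ·
e19 deliver 0→4: 4[part,t=2,q]
e20 crash(2): 2[✗part,t=1,-]
e21 propose(0,'z'): 0[coor,t=3,q]
e22 deliver 0→1: 1[part,t=3,q]
e23 deliver 1→0: ·
e24 deliver 0→2: ·
e25 deliver 2→0: ·
e26 deliver 0→3: 3[part,t=1,q]
e27 deliver 3→0: ·
e28 propose(0,'w'): 0[coor,t=4,q]
e29 deliver 0→2: ·
e30 crash(4): 4[✗part,t=2,q]
e31 timeout(0): 0[coor,t=5,q]

no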